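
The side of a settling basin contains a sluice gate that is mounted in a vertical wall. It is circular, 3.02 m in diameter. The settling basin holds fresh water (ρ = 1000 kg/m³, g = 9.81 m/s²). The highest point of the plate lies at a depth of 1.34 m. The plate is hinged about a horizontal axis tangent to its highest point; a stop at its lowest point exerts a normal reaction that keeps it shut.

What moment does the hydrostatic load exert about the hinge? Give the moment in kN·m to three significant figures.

γ = ρg = 1000 × 9.81 = 9810 N/m³ = 9.81 kN/m³.
The centroid is at the centre, 1.51 m below the top of the plate, so the centroid depth is h_c = 1.34 + 1.51 = 2.85 m.
A = π(1.51)² = 7.16315 m².
Resultant F = γ·h_c·A = 9.81 × 2.85 × 7.16315 = 200.271 kN.
I_c = πr⁴/4 = π × 1.51⁴/4 = 4.08317 m⁴.
Centre of pressure: y_p = y_c + I_c/(y_c·A) = 2.85 + 4.08317/(2.85 × 7.16315) = 2.85 + 0.200009 = 3.05001 m along the plane.
The resultant acts 1.51 + 0.200009 = 1.71001 m (along the plate) below the hinge at the top edge, so the moment about the hinge is M = F × 1.71001 = 200.271 × 1.71001 = 342.465 kN·m.

M ≈ 342 kN·m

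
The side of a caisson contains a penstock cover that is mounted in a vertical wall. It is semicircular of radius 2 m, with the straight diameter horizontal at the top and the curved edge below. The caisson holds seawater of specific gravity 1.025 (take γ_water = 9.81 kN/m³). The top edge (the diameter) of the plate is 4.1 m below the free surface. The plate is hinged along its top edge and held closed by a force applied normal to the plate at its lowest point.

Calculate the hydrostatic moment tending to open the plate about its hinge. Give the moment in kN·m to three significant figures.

M ≈ 283 kN·m

γ = 1.025 × 9.81 = 10.05525 kN/m³.
The centroid of a semicircle lies 4r/(3π) = 0.848826 m from the diameter, here below the top edge, so the centroid depth is h_c = 4.1 + 0.848826 = 4.94883 m.
A = πr²/2 = π × 2²/2 = 6.28319 m².
Resultant F = γ·h_c·A = 10.05525 × 4.94883 × 6.28319 = 312.662 kN.
I_c = (π/8 − 8/(9π))·r⁴ = 0.109757 × 2⁴ = 1.75611 m⁴.
Centre of pressure: y_p = y_c + I_c/(y_c·A) = 4.94883 + 1.75611/(4.94883 × 6.28319) = 4.94883 + 0.0564767 = 5.00531 m along the plane.
The resultant acts 0.848826 + 0.0564767 = 0.905303 m (along the plate) below the hinge at the top edge, so the moment about the hinge is M = F × 0.905303 = 312.662 × 0.905303 = 283.054 kN·m.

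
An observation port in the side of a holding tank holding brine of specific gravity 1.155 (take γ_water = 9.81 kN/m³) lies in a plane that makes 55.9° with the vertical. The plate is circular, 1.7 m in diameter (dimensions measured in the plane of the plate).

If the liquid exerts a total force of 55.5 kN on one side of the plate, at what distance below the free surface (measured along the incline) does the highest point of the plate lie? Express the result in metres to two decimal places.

y_top ≈ 3.00 m

γ = 1.155 × 9.81 = 11.33055 kN/m³.
A = π(0.85)² = 2.2698 m².
From F = γ·h_c·A, the centroid depth is h_c = 55.5/(11.33055 × 2.2698) = 2.15801 m.
The plate makes 55.9° with the vertical, i.e. θ = 90° − 55.9° = 34.1° to the horizontal. Measuring y along the incline from the free-surface line, vertical depth h = y·sinθ with sinθ = 0.560639.
Along the incline, y_c = h_c/sinθ = 2.15801/0.560639 = 3.8492 m.
The centroid is at the centre, 0.85 m below the top of the plate, so the highest point sits at y_top = 3.8492 − 0.85 = 2.9992 m along the incline.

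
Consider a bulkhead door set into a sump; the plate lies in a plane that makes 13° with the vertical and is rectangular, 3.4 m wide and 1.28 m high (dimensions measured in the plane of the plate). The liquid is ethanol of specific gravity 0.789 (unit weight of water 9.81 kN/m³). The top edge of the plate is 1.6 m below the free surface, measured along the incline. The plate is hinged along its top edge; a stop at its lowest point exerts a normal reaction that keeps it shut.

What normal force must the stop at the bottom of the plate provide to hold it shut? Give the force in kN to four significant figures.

P ≈ 40.26 kN

γ = 0.789 × 9.81 = 7.74009 kN/m³.
The plate makes 13° with the vertical, i.e. θ = 90° − 13° = 77° to the horizontal. Measuring y along the incline from the free-surface line, vertical depth h = y·sinθ with sinθ = 0.974370.
The centroid lies 1.28/2 = 0.64 m below the top edge, so y_c = 1.6 + 0.64 = 2.24 m and h_c = 2.24 × 0.974370 = 2.18259 m.
A = 3.4 × 1.28 = 4.352 m².
Resultant F = γ·h_c·A = 7.74009 × 2.18259 × 4.352 = 73.5203 kN.
I_c = b·h³/12 = 3.4 × 1.28³/12 = 0.594193 m⁴.
Centre of pressure: y_p = y_c + I_c/(y_c·A) = 2.24 + 0.594193/(2.24 × 4.352) = 2.24 + 0.0609524 = 2.30095 m along the plane.
The resultant acts 0.64 + 0.0609524 = 0.700952 m (along the plate) below the hinge at the top edge, so the moment about the hinge is M = F × 0.700952 = 73.5203 × 0.700952 = 51.5342 kN·m.
A normal force at the bottom, 1.28 m from the hinge, must supply this moment: P = 51.5342/1.28 = 40.2611 kN.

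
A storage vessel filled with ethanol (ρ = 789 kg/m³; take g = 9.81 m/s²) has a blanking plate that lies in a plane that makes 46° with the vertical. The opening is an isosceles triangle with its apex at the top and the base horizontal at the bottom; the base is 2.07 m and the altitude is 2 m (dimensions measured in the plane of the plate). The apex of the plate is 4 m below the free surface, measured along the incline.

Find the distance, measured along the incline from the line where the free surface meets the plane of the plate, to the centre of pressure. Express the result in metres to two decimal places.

γ = ρg = 789 × 9.81 / 1000 = 7.74009 kN/m³.
The plate makes 46° with the vertical, i.e. θ = 90° − 46° = 44° to the horizontal. Measuring y along the incline from the free-surface line, vertical depth h = y·sinθ with sinθ = 0.694658.
With the apex up, the centroid sits 2h/3 = 2 × 2/3 = 1.33333 m below the apex, so y_c = 4 + 1.33333 = 5.33333 m and h_c = 5.33333 × 0.694658 = 3.70484 m.
A = ½ × 2.07 × 2 = 2.07 m².
Resultant F = γ·h_c·A = 7.74009 × 3.70484 × 2.07 = 59.3589 kN.
I_c = b·h³/36 = 2.07 × 2³/36 = 0.46 m⁴.
Centre of pressure: y_p = y_c + I_c/(y_c·A) = 5.33333 + 0.46/(5.33333 × 2.07) = 5.33333 + 0.0416667 = 5.375 m along the plane.

y_p = 5.38 m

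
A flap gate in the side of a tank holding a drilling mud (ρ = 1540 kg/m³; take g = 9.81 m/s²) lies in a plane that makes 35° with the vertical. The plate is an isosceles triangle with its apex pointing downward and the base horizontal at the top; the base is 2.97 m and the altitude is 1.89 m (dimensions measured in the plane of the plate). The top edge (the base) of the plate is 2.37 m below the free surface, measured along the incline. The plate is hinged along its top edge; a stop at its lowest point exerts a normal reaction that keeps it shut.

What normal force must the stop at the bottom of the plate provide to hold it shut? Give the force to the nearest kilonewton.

γ = ρg = 1540 × 9.81 / 1000 = 15.1074 kN/m³.
The plate makes 35° with the vertical, i.e. θ = 90° − 35° = 55° to the horizontal. Measuring y along the incline from the free-surface line, vertical depth h = y·sinθ with sinθ = 0.819152.
With the apex down, the centroid sits h/3 = 1.89/3 = 0.63 m below the base (the top edge), so y_c = 2.37 + 0.63 = 3 m and h_c = 3 × 0.819152 = 2.45746 m.
A = ½ × 2.97 × 1.89 = 2.80665 m².
Resultant F = γ·h_c·A = 15.1074 × 2.45746 × 2.80665 = 104.199 kN.
I_c = b·h³/36 = 2.97 × 1.89³/36 = 0.55698 m⁴.
Centre of pressure: y_p = y_c + I_c/(y_c·A) = 3 + 0.55698/(3 × 2.80665) = 3 + 0.06615 = 3.06615 m along the plane.
The resultant acts 0.63 + 0.06615 = 0.69615 m (along the plate) below the hinge at the top edge, so the moment about the hinge is M = F × 0.69615 = 104.199 × 0.69615 = 72.5381 kN·m.
A normal force at the bottom, 1.89 m from the hinge, must supply this moment: P = 72.5381/1.89 = 38.3799 kN.

P ≈ 38 kN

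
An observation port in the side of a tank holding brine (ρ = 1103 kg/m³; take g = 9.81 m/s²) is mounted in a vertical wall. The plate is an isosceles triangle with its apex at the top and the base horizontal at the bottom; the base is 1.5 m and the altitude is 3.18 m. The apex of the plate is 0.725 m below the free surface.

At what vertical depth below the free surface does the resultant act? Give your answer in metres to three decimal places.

h_p = 3.042 m

γ = ρg = 1103 × 9.81 / 1000 = 10.82043 kN/m³.
With the apex up, the centroid sits 2h/3 = 2 × 3.18/3 = 2.12 m below the apex, so the centroid depth is h_c = 0.725 + 2.12 = 2.845 m.
A = ½ × 1.5 × 3.18 = 2.385 m².
Resultant F = γ·h_c·A = 10.82043 × 2.845 × 2.385 = 73.4201 kN.
I_c = b·h³/36 = 1.5 × 3.18³/36 = 1.33989 m⁴.
Centre of pressure: y_p = y_c + I_c/(y_c·A) = 2.845 + 1.33989/(2.845 × 2.385) = 2.845 + 0.197469 = 3.04247 m along the plane.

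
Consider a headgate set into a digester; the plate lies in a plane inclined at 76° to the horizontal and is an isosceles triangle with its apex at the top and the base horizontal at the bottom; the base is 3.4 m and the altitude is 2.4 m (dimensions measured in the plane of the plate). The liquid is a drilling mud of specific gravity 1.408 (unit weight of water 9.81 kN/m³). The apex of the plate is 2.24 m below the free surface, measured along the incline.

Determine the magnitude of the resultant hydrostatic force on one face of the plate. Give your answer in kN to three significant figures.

γ = 1.408 × 9.81 = 13.81248 kN/m³.
Let θ = 76° be the plate's angle to the horizontal; measure y along the incline from where the plane meets the free surface. Vertical depth h = y·sinθ with sinθ = 0.970296.
With the apex up, the centroid sits 2h/3 = 2 × 2.4/3 = 1.6 m below the apex, so y_c = 2.24 + 1.6 = 3.84 m and h_c = 3.84 × 0.970296 = 3.72594 m.
A = ½ × 3.4 × 2.4 = 4.08 m².
Resultant F = γ·h_c·A = 13.81248 × 3.72594 × 4.08 = 209.975 kN.

F ≈ 210 kN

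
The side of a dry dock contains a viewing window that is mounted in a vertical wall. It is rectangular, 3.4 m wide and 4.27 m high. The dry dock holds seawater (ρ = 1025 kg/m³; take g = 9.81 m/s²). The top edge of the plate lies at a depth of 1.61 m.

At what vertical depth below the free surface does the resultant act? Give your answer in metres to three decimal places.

h_p = 4.151 m

γ = ρg = 1025 × 9.81 / 1000 = 10.05525 kN/m³.
The centroid lies 4.27/2 = 2.135 m below the top edge, so the centroid depth is h_c = 1.61 + 2.135 = 3.745 m.
A = 3.4 × 4.27 = 14.518 m².
Resultant F = γ·h_c·A = 10.05525 × 3.745 × 14.518 = 546.703 kN.
I_c = b·h³/12 = 3.4 × 4.27³/12 = 22.0588 m⁴.
Centre of pressure: y_p = y_c + I_c/(y_c·A) = 3.745 + 22.0588/(3.745 × 14.518) = 3.745 + 0.405717 = 4.15072 m along the plane.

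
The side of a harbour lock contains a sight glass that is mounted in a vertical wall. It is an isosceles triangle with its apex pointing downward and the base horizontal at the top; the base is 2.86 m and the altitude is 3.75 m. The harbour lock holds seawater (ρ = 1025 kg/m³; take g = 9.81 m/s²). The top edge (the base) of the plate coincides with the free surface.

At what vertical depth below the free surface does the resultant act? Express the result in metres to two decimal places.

h_p = 1.88 m

γ = ρg = 1025 × 9.81 / 1000 = 10.05525 kN/m³.
With the apex down, the centroid sits h/3 = 3.75/3 = 1.25 m below the base (the top edge), so the centroid depth is h_c = 1.25 m.
A = ½ × 2.86 × 3.75 = 5.3625 m².
Resultant F = γ·h_c·A = 10.05525 × 1.25 × 5.3625 = 67.4016 kN.
I_c = b·h³/36 = 2.86 × 3.75³/36 = 4.18945 m⁴.
Centre of pressure: y_p = y_c + I_c/(y_c·A) = 1.25 + 4.18945/(1.25 × 5.3625) = 1.25 + 0.625 = 1.875 m along the plane.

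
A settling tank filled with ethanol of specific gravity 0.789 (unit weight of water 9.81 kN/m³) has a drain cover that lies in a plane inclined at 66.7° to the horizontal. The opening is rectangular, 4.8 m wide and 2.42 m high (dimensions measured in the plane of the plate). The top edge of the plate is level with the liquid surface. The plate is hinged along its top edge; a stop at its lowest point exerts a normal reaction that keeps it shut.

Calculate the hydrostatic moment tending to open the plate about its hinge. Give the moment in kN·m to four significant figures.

γ = 0.789 × 9.81 = 7.74009 kN/m³.
Let θ = 66.7° be the plate's angle to the horizontal; measure y along the incline from where the plane meets the free surface. Vertical depth h = y·sinθ with sinθ = 0.918446.
The centroid lies 2.42/2 = 1.21 m below the top edge, so y_c = 1.21 m and h_c = 1.21 × 0.918446 = 1.11132 m.
A = 4.8 × 2.42 = 11.616 m².
Resultant F = γ·h_c·A = 7.74009 × 1.11132 × 11.616 = 99.9175 kN.
I_c = b·h³/12 = 4.8 × 2.42³/12 = 5.669 m⁴.
Centre of pressure: y_p = y_c + I_c/(y_c·A) = 1.21 + 5.669/(1.21 × 11.616) = 1.21 + 0.403334 = 1.61333 m along the plane.
The resultant acts 1.21 + 0.403334 = 1.61333 m (along the plate) below the hinge at the top edge, so the moment about the hinge is M = F × 1.61333 = 99.9175 × 1.61333 = 161.2 kN·m.

M ≈ 161.2 kN·m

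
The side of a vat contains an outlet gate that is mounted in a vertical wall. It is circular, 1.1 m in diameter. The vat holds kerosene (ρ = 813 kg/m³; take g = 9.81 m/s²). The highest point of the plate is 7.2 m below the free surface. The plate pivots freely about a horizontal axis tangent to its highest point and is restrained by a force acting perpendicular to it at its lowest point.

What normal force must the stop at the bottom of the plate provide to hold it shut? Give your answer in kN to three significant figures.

P ≈ 29.9 kN

γ = ρg = 813 × 9.81 / 1000 = 7.97553 kN/m³.
The centroid is at the centre, 0.55 m below the top of the plate, so the centroid depth is h_c = 7.2 + 0.55 = 7.75 m.
A = π(0.55)² = 0.950332 m².
Resultant F = γ·h_c·A = 7.97553 × 7.75 × 0.950332 = 58.7404 kN.
I_c = πr⁴/4 = π × 0.55⁴/4 = 0.0718688 m⁴.
Centre of pressure: y_p = y_c + I_c/(y_c·A) = 7.75 + 0.0718688/(7.75 × 0.950332) = 7.75 + 0.00975806 = 7.75976 m along the plane.
The resultant acts 0.55 + 0.00975806 = 0.559758 m (along the plate) below the hinge at the top edge, so the moment about the hinge is M = F × 0.559758 = 58.7404 × 0.559758 = 32.8804 kN·m.
A normal force at the bottom, 1.1 m from the hinge, must supply this moment: P = 32.8804/1.1 = 29.8913 kN.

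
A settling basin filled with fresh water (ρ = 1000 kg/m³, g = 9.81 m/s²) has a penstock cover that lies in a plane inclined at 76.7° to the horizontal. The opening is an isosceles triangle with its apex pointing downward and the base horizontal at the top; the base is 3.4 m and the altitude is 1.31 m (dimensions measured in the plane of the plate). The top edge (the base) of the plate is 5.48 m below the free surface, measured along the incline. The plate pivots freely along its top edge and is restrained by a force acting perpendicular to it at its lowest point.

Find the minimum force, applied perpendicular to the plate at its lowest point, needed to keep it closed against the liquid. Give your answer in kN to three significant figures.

P ≈ 43.5 kN

γ = ρg = 1000 × 9.81 = 9810 N/m³ = 9.81 kN/m³.
Let θ = 76.7° be the plate's angle to the horizontal; measure y along the incline from where the plane meets the free surface. Vertical depth h = y·sinθ with sinθ = 0.973179.
With the apex down, the centroid sits h/3 = 1.31/3 = 0.436667 m below the base (the top edge), so y_c = 5.48 + 0.436667 = 5.91667 m and h_c = 5.91667 × 0.973179 = 5.75798 m.
A = ½ × 3.4 × 1.31 = 2.227 m².
Resultant F = γ·h_c·A = 9.81 × 5.75798 × 2.227 = 125.794 kN.
I_c = b·h³/36 = 3.4 × 1.31³/36 = 0.21232 m⁴.
Centre of pressure: y_p = y_c + I_c/(y_c·A) = 5.91667 + 0.21232/(5.91667 × 2.227) = 5.91667 + 0.0161136 = 5.93278 m along the plane.
The resultant acts 0.436667 + 0.0161136 = 0.452781 m (along the plate) below the hinge at the top edge, so the moment about the hinge is M = F × 0.452781 = 125.794 × 0.452781 = 56.9571 kN·m.
A normal force at the bottom, 1.31 m from the hinge, must supply this moment: P = 56.9571/1.31 = 43.4787 kN.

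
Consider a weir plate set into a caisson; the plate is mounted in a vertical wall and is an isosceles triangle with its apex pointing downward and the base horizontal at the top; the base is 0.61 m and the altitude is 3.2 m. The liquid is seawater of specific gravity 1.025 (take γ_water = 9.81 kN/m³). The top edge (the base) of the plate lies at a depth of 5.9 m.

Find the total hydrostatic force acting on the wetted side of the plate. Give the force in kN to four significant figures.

F ≈ 68.37 kN

γ = 1.025 × 9.81 = 10.05525 kN/m³.
With the apex down, the centroid sits h/3 = 3.2/3 = 1.06667 m below the base (the top edge), so the centroid depth is h_c = 5.9 + 1.06667 = 6.96667 m.
A = ½ × 0.61 × 3.2 = 0.976 m².
Resultant F = γ·h_c·A = 10.05525 × 6.96667 × 0.976 = 68.3704 kN.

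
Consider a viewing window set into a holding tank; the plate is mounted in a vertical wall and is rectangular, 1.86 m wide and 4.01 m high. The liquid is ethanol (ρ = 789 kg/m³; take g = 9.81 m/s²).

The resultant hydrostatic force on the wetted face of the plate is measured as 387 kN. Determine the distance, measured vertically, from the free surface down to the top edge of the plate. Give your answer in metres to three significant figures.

γ = ρg = 789 × 9.81 / 1000 = 7.74009 kN/m³.
A = 1.86 × 4.01 = 7.4586 m².
From F = γ·h_c·A, the centroid depth is h_c = 387/(7.74009 × 7.4586) = 6.70359 m.
The centroid lies 4.01/2 = 2.005 m below the top edge, so the top edge sits at h_top = 6.70359 − 2.005 = 4.69859 m below the surface.

d_top ≈ 4.70 m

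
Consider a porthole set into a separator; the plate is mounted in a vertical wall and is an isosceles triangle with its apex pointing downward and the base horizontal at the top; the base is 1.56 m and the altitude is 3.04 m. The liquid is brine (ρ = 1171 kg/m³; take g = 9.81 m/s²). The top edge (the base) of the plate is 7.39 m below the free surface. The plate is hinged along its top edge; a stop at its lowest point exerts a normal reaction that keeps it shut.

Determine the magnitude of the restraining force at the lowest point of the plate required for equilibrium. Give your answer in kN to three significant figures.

P ≈ 80.9 kN

γ = ρg = 1171 × 9.81 / 1000 = 11.48751 kN/m³.
With the apex down, the centroid sits h/3 = 3.04/3 = 1.01333 m below the base (the top edge), so the centroid depth is h_c = 7.39 + 1.01333 = 8.40333 m.
A = ½ × 1.56 × 3.04 = 2.3712 m².
Resultant F = γ·h_c·A = 11.48751 × 8.40333 × 2.3712 = 228.9 kN.
I_c = b·h³/36 = 1.56 × 3.04³/36 = 1.21743 m⁴.
Centre of pressure: y_p = y_c + I_c/(y_c·A) = 8.40333 + 1.21743/(8.40333 × 2.3712) = 8.40333 + 0.0610976 = 8.46443 m along the plane.
The resultant acts 1.01333 + 0.0610976 = 1.07443 m (along the plate) below the hinge at the top edge, so the moment about the hinge is M = F × 1.07443 = 228.9 × 1.07443 = 245.937 kN·m.
A normal force at the bottom, 3.04 m from the hinge, must supply this moment: P = 245.937/3.04 = 80.9003 kN.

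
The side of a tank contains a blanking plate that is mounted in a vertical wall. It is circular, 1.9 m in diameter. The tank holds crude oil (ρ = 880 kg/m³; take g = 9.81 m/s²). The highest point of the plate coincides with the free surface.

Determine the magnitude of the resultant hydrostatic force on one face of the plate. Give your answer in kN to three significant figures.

γ = ρg = 880 × 9.81 / 1000 = 8.6328 kN/m³.
The centroid is at the centre, 0.95 m below the top of the plate, so the centroid depth is h_c = 0.95 m.
A = π(0.95)² = 2.83529 m².
Resultant F = γ·h_c·A = 8.6328 × 0.95 × 2.83529 = 23.2527 kN.

F ≈ 23.3 kN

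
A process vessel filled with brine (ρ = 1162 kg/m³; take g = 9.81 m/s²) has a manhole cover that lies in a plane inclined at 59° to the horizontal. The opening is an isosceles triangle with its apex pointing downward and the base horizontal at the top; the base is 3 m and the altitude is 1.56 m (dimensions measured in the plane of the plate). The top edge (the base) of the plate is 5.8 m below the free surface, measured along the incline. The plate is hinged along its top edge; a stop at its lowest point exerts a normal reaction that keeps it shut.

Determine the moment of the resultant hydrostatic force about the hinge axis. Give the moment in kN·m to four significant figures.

M ≈ 78.23 kN·m

γ = ρg = 1162 × 9.81 / 1000 = 11.39922 kN/m³.
Let θ = 59° be the plate's angle to the horizontal; measure y along the incline from where the plane meets the free surface. Vertical depth h = y·sinθ with sinθ = 0.857167.
With the apex down, the centroid sits h/3 = 1.56/3 = 0.52 m below the base (the top edge), so y_c = 5.8 + 0.52 = 6.32 m and h_c = 6.32 × 0.857167 = 5.4173 m.
A = ½ × 3 × 1.56 = 2.34 m².
Resultant F = γ·h_c·A = 11.39922 × 5.4173 × 2.34 = 144.502 kN.
I_c = b·h³/36 = 3 × 1.56³/36 = 0.316368 m⁴.
Centre of pressure: y_p = y_c + I_c/(y_c·A) = 6.32 + 0.316368/(6.32 × 2.34) = 6.32 + 0.0213924 = 6.34139 m along the plane.
The resultant acts 0.52 + 0.0213924 = 0.541392 m (along the plate) below the hinge at the top edge, so the moment about the hinge is M = F × 0.541392 = 144.502 × 0.541392 = 78.2322 kN·m.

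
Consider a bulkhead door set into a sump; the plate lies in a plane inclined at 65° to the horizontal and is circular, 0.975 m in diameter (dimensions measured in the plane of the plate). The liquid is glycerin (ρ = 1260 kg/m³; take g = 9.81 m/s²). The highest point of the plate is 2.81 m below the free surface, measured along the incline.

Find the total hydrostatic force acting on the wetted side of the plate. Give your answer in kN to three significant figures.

F ≈ 27.6 kN

γ = ρg = 1260 × 9.81 / 1000 = 12.3606 kN/m³.
Let θ = 65° be the plate's angle to the horizontal; measure y along the incline from where the plane meets the free surface. Vertical depth h = y·sinθ with sinθ = 0.906308.
The centroid is at the centre, 0.4875 m below the top of the plate, so y_c = 2.81 + 0.4875 = 3.2975 m and h_c = 3.2975 × 0.906308 = 2.98855 m.
A = π(0.4875)² = 0.746619 m².
Resultant F = γ·h_c·A = 12.3606 × 2.98855 × 0.746619 = 27.5803 kN.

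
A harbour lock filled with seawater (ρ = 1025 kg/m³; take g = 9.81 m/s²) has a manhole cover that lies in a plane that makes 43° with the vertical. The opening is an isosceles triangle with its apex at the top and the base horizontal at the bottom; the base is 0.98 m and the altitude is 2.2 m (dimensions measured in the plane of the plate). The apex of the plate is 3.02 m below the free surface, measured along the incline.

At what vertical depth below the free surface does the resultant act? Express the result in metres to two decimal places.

γ = ρg = 1025 × 9.81 / 1000 = 10.05525 kN/m³.
The plate makes 43° with the vertical, i.e. θ = 90° − 43° = 47° to the horizontal. Measuring y along the incline from the free-surface line, vertical depth h = y·sinθ with sinθ = 0.731354.
With the apex up, the centroid sits 2h/3 = 2 × 2.2/3 = 1.46667 m below the apex, so y_c = 3.02 + 1.46667 = 4.48667 m and h_c = 4.48667 × 0.731354 = 3.28134 m.
A = ½ × 0.98 × 2.2 = 1.078 m².
Resultant F = γ·h_c·A = 10.05525 × 3.28134 × 1.078 = 35.5683 kN.
I_c = b·h³/36 = 0.98 × 2.2³/36 = 0.289862 m⁴.
Centre of pressure: y_p = y_c + I_c/(y_c·A) = 4.48667 + 0.289862/(4.48667 × 1.078) = 4.48667 + 0.0599306 = 4.5466 m along the plane.
Vertically, h_p = y_p·sinθ = 4.5466 × 0.731354 = 3.32517 m.

h_p = 3.33 m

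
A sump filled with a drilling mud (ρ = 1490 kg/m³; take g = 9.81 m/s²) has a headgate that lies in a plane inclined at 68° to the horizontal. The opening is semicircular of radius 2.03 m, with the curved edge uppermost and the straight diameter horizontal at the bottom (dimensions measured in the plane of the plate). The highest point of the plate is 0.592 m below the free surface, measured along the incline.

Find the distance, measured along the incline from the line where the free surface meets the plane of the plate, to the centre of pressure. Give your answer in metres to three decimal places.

γ = ρg = 1490 × 9.81 / 1000 = 14.6169 kN/m³.
Let θ = 68° be the plate's angle to the horizontal; measure y along the incline from where the plane meets the free surface. Vertical depth h = y·sinθ with sinθ = 0.927184.
The centroid lies 4r/(3π) = 0.861559 m above the diameter, so r − 4r/(3π) = 2.03 − 0.861559 = 1.16844 m below the topmost point, so y_c = 0.592 + 1.16844 = 1.76044 m and h_c = 1.76044 × 0.927184 = 1.63225 m.
A = πr²/2 = π × 2.03²/2 = 6.47309 m².
Resultant F = γ·h_c·A = 14.6169 × 1.63225 × 6.47309 = 154.438 kN.
I_c = (π/8 − 8/(9π))·r⁴ = 0.109757 × 2.03⁴ = 1.86387 m⁴.
Centre of pressure: y_p = y_c + I_c/(y_c·A) = 1.76044 + 1.86387/(1.76044 × 6.47309) = 1.76044 + 0.163562 = 1.924 m along the plane.

y_p = 1.924 m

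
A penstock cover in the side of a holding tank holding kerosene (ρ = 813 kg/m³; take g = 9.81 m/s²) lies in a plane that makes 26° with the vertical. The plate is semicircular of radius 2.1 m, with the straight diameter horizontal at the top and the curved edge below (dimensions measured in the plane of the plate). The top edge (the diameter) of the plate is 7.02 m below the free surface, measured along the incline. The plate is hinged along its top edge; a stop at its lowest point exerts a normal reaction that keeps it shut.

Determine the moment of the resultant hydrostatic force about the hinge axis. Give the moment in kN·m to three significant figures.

M ≈ 365 kN·m

γ = ρg = 813 × 9.81 / 1000 = 7.97553 kN/m³.
The plate makes 26° with the vertical, i.e. θ = 90° − 26° = 64° to the horizontal. Measuring y along the incline from the free-surface line, vertical depth h = y·sinθ with sinθ = 0.898794.
The centroid of a semicircle lies 4r/(3π) = 0.891268 m from the diameter, here below the top edge, so y_c = 7.02 + 0.891268 = 7.91127 m and h_c = 7.91127 × 0.898794 = 7.1106 m.
A = πr²/2 = π × 2.1²/2 = 6.92721 m².
Resultant F = γ·h_c·A = 7.97553 × 7.1106 × 6.92721 = 392.848 kN.
I_c = (π/8 − 8/(9π))·r⁴ = 0.109757 × 2.1⁴ = 2.13457 m⁴.
Centre of pressure: y_p = y_c + I_c/(y_c·A) = 7.91127 + 2.13457/(7.91127 × 6.92721) = 7.91127 + 0.0389499 = 7.95022 m along the plane.
The resultant acts 0.891268 + 0.0389499 = 0.930218 m (along the plate) below the hinge at the top edge, so the moment about the hinge is M = F × 0.930218 = 392.848 × 0.930218 = 365.434 kN·m.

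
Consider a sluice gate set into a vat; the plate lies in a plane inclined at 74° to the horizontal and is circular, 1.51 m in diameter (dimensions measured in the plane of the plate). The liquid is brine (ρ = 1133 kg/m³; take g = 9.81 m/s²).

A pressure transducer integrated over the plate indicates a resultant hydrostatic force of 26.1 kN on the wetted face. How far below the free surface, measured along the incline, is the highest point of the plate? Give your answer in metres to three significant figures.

y_top ≈ 0.609 m

γ = ρg = 1133 × 9.81 / 1000 = 11.11473 kN/m³.
A = π(0.755)² = 1.79079 m².
From F = γ·h_c·A, the centroid depth is h_c = 26.1/(11.11473 × 1.79079) = 1.31128 m.
Let θ = 74° be the plate's angle to the horizontal; measure y along the incline from where the plane meets the free surface. Vertical depth h = y·sinθ with sinθ = 0.961262.
Along the incline, y_c = h_c/sinθ = 1.31128/0.961262 = 1.36412 m.
The centroid is at the centre, 0.755 m below the top of the plate, so the highest point sits at y_top = 1.36412 − 0.755 = 0.60912 m along the incline.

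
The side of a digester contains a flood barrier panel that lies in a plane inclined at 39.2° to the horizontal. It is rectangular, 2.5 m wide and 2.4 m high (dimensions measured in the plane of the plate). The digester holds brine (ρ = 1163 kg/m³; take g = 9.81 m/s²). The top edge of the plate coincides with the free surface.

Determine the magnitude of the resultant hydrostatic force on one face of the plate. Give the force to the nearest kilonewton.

γ = ρg = 1163 × 9.81 / 1000 = 11.40903 kN/m³.
Let θ = 39.2° be the plate's angle to the horizontal; measure y along the incline from where the plane meets the free surface. Vertical depth h = y·sinθ with sinθ = 0.632029.
The centroid lies 2.4/2 = 1.2 m below the top edge, so y_c = 1.2 m and h_c = 1.2 × 0.632029 = 0.758435 m.
A = 2.5 × 2.4 = 6 m².
Resultant F = γ·h_c·A = 11.40903 × 0.758435 × 6 = 51.918 kN.

F ≈ 52 kN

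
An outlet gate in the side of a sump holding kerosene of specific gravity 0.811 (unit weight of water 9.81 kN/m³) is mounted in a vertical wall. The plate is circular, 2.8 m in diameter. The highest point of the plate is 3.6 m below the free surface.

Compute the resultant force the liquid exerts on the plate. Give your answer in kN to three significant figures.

F ≈ 245 kN

γ = 0.811 × 9.81 = 7.95591 kN/m³.
The centroid is at the centre, 1.4 m below the top of the plate, so the centroid depth is h_c = 3.6 + 1.4 = 5 m.
A = π(1.4)² = 6.15752 m².
Resultant F = γ·h_c·A = 7.95591 × 5 × 6.15752 = 244.943 kN.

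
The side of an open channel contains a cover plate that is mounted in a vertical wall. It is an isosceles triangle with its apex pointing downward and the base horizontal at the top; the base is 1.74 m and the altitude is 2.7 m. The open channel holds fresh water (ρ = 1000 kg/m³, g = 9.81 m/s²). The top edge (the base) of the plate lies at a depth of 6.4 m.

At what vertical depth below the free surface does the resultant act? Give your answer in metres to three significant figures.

γ = ρg = 1000 × 9.81 = 9810 N/m³ = 9.81 kN/m³.
With the apex down, the centroid sits h/3 = 2.7/3 = 0.9 m below the base (the top edge), so the centroid depth is h_c = 6.4 + 0.9 = 7.3 m.
A = ½ × 1.74 × 2.7 = 2.349 m².
Resultant F = γ·h_c·A = 9.81 × 7.3 × 2.349 = 168.219 kN.
I_c = b·h³/36 = 1.74 × 2.7³/36 = 0.951345 m⁴.
Centre of pressure: y_p = y_c + I_c/(y_c·A) = 7.3 + 0.951345/(7.3 × 2.349) = 7.3 + 0.0554795 = 7.35548 m along the plane.

h_p = 7.36 m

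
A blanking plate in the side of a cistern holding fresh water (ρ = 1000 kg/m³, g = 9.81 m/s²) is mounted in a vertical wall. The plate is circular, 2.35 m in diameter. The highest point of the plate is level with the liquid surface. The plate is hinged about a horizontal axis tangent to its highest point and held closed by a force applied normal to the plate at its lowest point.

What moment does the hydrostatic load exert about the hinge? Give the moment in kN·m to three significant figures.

M ≈ 73.4 kN·m

γ = ρg = 1000 × 9.81 = 9810 N/m³ = 9.81 kN/m³.
The centroid is at the centre, 1.175 m below the top of the plate, so the centroid depth is h_c = 1.175 m.
A = π(1.175)² = 4.33736 m².
Resultant F = γ·h_c·A = 9.81 × 1.175 × 4.33736 = 49.9957 kN.
I_c = πr⁴/4 = π × 1.175⁴/4 = 1.49707 m⁴.
Centre of pressure: y_p = y_c + I_c/(y_c·A) = 1.175 + 1.49707/(1.175 × 4.33736) = 1.175 + 0.293751 = 1.46875 m along the plane.
The resultant acts 1.175 + 0.293751 = 1.46875 m (along the plate) below the hinge at the top edge, so the moment about the hinge is M = F × 1.46875 = 49.9957 × 1.46875 = 73.4312 kN·m.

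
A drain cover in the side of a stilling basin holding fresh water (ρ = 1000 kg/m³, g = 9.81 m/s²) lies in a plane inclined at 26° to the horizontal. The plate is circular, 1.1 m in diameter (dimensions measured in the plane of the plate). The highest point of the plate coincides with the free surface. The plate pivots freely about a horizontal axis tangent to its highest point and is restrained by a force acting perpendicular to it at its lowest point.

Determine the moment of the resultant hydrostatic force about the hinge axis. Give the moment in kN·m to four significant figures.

γ = ρg = 1000 × 9.81 = 9810 N/m³ = 9.81 kN/m³.
Let θ = 26° be the plate's angle to the horizontal; measure y along the incline from where the plane meets the free surface. Vertical depth h = y·sinθ with sinθ = 0.438371.
The centroid is at the centre, 0.55 m below the top of the plate, so y_c = 0.55 m and h_c = 0.55 × 0.438371 = 0.241104 m.
A = π(0.55)² = 0.950332 m².
Resultant F = γ·h_c·A = 9.81 × 0.241104 × 0.950332 = 2.24775 kN.
I_c = πr⁴/4 = π × 0.55⁴/4 = 0.0718688 m⁴.
Centre of pressure: y_p = y_c + I_c/(y_c·A) = 0.55 + 0.0718688/(0.55 × 0.950332) = 0.55 + 0.1375 = 0.6875 m along the plane.
The resultant acts 0.55 + 0.1375 = 0.6875 m (along the plate) below the hinge at the top edge, so the moment about the hinge is M = F × 0.6875 = 2.24775 × 0.6875 = 1.54533 kN·m.

M ≈ 1.545 kN·m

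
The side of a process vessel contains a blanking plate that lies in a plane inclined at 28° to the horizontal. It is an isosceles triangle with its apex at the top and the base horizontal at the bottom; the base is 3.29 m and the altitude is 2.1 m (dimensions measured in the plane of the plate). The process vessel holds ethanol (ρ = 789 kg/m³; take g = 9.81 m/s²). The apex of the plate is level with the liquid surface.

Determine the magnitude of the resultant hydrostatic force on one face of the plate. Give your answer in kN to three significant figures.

γ = ρg = 789 × 9.81 / 1000 = 7.74009 kN/m³.
Let θ = 28° be the plate's angle to the horizontal; measure y along the incline from where the plane meets the free surface. Vertical depth h = y·sinθ with sinθ = 0.469472.
With the apex up, the centroid sits 2h/3 = 2 × 2.1/3 = 1.4 m below the apex, so y_c = 1.4 m and h_c = 1.4 × 0.469472 = 0.657261 m.
A = ½ × 3.29 × 2.1 = 3.4545 m².
Resultant F = γ·h_c·A = 7.74009 × 0.657261 × 3.4545 = 17.5739 kN.

F ≈ 17.6 kN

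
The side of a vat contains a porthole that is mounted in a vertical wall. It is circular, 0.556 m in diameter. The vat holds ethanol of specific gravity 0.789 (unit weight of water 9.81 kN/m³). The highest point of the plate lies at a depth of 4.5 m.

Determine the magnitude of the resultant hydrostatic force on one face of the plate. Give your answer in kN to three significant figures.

γ = 0.789 × 9.81 = 7.74009 kN/m³.
The centroid is at the centre, 0.278 m below the top of the plate, so the centroid depth is h_c = 4.5 + 0.278 = 4.778 m.
A = π(0.278)² = 0.242795 m².
Resultant F = γ·h_c·A = 7.74009 × 4.778 × 0.242795 = 8.97908 kN.

F ≈ 8.98 kN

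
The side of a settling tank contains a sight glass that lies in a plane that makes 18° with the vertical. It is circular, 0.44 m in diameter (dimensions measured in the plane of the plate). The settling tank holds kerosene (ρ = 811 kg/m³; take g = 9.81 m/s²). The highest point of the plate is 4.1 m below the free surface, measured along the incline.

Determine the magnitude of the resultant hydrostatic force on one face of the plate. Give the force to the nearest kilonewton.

F ≈ 5 kN

γ = ρg = 811 × 9.81 / 1000 = 7.95591 kN/m³.
The plate makes 18° with the vertical, i.e. θ = 90° − 18° = 72° to the horizontal. Measuring y along the incline from the free-surface line, vertical depth h = y·sinθ with sinθ = 0.951057.
The centroid is at the centre, 0.22 m below the top of the plate, so y_c = 4.1 + 0.22 = 4.32 m and h_c = 4.32 × 0.951057 = 4.10857 m.
A = π(0.22)² = 0.152053 m².
Resultant F = γ·h_c·A = 7.95591 × 4.10857 × 0.152053 = 4.97022 kN.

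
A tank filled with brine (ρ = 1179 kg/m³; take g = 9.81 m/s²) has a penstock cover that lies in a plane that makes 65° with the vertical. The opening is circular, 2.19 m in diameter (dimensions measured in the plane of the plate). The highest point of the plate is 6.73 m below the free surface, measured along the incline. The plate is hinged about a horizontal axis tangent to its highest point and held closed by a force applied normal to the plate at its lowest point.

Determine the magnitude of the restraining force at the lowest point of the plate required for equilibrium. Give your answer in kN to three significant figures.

γ = ρg = 1179 × 9.81 / 1000 = 11.56599 kN/m³.
The plate makes 65° with the vertical, i.e. θ = 90° − 65° = 25° to the horizontal. Measuring y along the incline from the free-surface line, vertical depth h = y·sinθ with sinθ = 0.422618.
The centroid is at the centre, 1.095 m below the top of the plate, so y_c = 6.73 + 1.095 = 7.825 m and h_c = 7.825 × 0.422618 = 3.30699 m.
A = π(1.095)² = 3.76685 m².
Resultant F = γ·h_c·A = 11.56599 × 3.30699 × 3.76685 = 144.077 kN.
I_c = πr⁴/4 = π × 1.095⁴/4 = 1.12914 m⁴.
Centre of pressure: y_p = y_c + I_c/(y_c·A) = 7.825 + 1.12914/(7.825 × 3.76685) = 7.825 + 0.0383076 = 7.86331 m along the plane.
The resultant acts 1.095 + 0.0383076 = 1.13331 m (along the plate) below the hinge at the top edge, so the moment about the hinge is M = F × 1.13331 = 144.077 × 1.13331 = 163.284 kN·m.
A normal force at the bottom, 2.19 m from the hinge, must supply this moment: P = 163.284/2.19 = 74.5589 kN.

P ≈ 74.6 kN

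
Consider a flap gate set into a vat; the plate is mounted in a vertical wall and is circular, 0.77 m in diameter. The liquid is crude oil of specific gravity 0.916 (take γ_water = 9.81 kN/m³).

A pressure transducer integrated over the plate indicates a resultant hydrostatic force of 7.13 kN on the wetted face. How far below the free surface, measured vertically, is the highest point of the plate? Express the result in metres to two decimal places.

d_top ≈ 1.32 m

γ = 0.916 × 9.81 = 8.98596 kN/m³.
A = π(0.385)² = 0.465663 m².
From F = γ·h_c·A, the centroid depth is h_c = 7.13/(8.98596 × 0.465663) = 1.70394 m.
The centroid is at the centre, 0.385 m below the top of the plate, so the highest point sits at h_top = 1.70394 − 0.385 = 1.31894 m below the surface.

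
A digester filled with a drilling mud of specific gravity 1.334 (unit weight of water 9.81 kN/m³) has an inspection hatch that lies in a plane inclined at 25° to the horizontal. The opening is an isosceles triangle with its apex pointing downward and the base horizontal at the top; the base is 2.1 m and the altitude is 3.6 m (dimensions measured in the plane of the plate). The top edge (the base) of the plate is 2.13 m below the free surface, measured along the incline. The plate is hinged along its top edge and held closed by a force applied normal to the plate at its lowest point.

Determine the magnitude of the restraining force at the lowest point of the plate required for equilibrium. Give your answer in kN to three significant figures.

γ = 1.334 × 9.81 = 13.08654 kN/m³.
Let θ = 25° be the plate's angle to the horizontal; measure y along the incline from where the plane meets the free surface. Vertical depth h = y·sinθ with sinθ = 0.422618.
With the apex down, the centroid sits h/3 = 3.6/3 = 1.2 m below the base (the top edge), so y_c = 2.13 + 1.2 = 3.33 m and h_c = 3.33 × 0.422618 = 1.40732 m.
A = ½ × 2.1 × 3.6 = 3.78 m².
Resultant F = γ·h_c·A = 13.08654 × 1.40732 × 3.78 = 69.6161 kN.
I_c = b·h³/36 = 2.1 × 3.6³/36 = 2.7216 m⁴.
Centre of pressure: y_p = y_c + I_c/(y_c·A) = 3.33 + 2.7216/(3.33 × 3.78) = 3.33 + 0.216216 = 3.54622 m along the plane.
The resultant acts 1.2 + 0.216216 = 1.41622 m (along the plate) below the hinge at the top edge, so the moment about the hinge is M = F × 1.41622 = 69.6161 × 1.41622 = 98.5917 kN·m.
A normal force at the bottom, 3.6 m from the hinge, must supply this moment: P = 98.5917/3.6 = 27.3866 kN.

P ≈ 27.4 kN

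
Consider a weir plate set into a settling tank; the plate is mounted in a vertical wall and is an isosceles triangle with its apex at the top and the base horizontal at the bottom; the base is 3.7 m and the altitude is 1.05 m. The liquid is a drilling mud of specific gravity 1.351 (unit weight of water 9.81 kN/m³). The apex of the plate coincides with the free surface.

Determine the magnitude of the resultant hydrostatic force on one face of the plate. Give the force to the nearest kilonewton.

γ = 1.351 × 9.81 = 13.25331 kN/m³.
With the apex up, the centroid sits 2h/3 = 2 × 1.05/3 = 0.7 m below the apex, so the centroid depth is h_c = 0.7 m.
A = ½ × 3.7 × 1.05 = 1.9425 m².
Resultant F = γ·h_c·A = 13.25331 × 0.7 × 1.9425 = 18.0212 kN.

F ≈ 18 kN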